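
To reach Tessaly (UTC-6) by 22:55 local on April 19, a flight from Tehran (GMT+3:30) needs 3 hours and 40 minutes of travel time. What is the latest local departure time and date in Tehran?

04:45 on Apr 20

Target arrival in UTC: 22:55 + 6:00 = 04:55 on Apr 20.
Subtract 3 hours and 40 minutes → departure 01:15 UTC on Apr 20.
Tehran is UTC+3:30: 01:15 + 3:30 = 04:45 on Apr 20.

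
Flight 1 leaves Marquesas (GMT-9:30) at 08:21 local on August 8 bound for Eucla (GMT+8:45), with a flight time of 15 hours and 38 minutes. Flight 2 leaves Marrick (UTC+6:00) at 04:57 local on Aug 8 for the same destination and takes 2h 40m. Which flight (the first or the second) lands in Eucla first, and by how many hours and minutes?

the second, by 31 hours 52 minutes

Flight 1 in UTC: 08:21 + 9:30 = 17:51 on Aug 8.
+15 hours and 38 minutes → arrive 09:29 UTC on Aug 9.
Flight 2 in UTC: 04:57 − 6:00 = 22:57 on Aug 7.
+2 hours and 40 minutes → arrive 01:37 UTC on Aug 8.
Flight 2 lands earlier by 31 hours 52 minutes.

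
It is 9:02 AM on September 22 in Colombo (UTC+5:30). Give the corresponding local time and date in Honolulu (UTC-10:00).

In UTC: 9:02 AM − 5:30 = 3:32 AM on Sep 22.
Honolulu is UTC−10:00: 3:32 AM − 10:00 = 5:32 PM on Sep 21.

5:32 PM on September 21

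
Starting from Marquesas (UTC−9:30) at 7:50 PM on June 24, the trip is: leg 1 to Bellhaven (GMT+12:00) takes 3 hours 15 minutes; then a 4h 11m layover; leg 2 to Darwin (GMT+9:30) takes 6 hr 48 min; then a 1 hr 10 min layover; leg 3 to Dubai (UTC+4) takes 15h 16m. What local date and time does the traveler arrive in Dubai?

Convert departure to UTC: 7:50 PM + 9:30 = 5:20 AM UTC on Jun 25.
Add 3 hours and 15 minutes leg 1 → 8:35 AM UTC.
Add 4 hours and 11 minutes layover in Bellhaven → 12:46 PM UTC.
Add 6 hours 48 minutes leg 2 → 7:34 PM UTC.
Add 1 hour 10 minutes layover in Darwin → 8:44 PM UTC.
Add 15 hours 16 minutes leg 3 → 12:00 PM UTC (Jun 26).
Dubai is UTC+4:00, so local arrival = 12:00 PM + 4:00 = 4:00 PM on Jun 26.

4:00 PM on Jun 26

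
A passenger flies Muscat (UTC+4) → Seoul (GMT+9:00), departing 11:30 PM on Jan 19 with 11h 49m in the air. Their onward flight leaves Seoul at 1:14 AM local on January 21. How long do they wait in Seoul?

Convert departure to UTC: 11:30 PM − 4:00 = 7:30 PM UTC on Jan 19.
Add 11 hours and 49 minutes flight time → 7:19 AM UTC (Jan 20).
Seoul is UTC+9:00, so local arrival = 7:19 AM + 9:00 = 4:19 PM on Jan 20.
Layover = 1:14 AM − 4:19 PM (+1 day) = 8 hours 55 minutes.

8 hours 55 minutes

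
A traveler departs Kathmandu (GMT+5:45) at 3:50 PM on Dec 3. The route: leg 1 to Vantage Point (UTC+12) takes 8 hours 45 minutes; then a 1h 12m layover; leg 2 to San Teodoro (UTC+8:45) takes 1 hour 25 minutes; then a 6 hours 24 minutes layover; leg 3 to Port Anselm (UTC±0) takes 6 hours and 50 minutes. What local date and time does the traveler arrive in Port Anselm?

Convert departure to UTC: 3:50 PM − 5:45 = 10:05 AM UTC on Dec 3.
Add 8 hours 45 minutes leg 1 → 6:50 PM UTC.
Add 1 hour 12 minutes layover in Vantage Point → 8:02 PM UTC.
Add 1 hour 25 minutes leg 2 → 9:27 PM UTC.
Add 6 hours and 24 minutes layover in San Teodoro → 3:51 AM UTC (Dec 4).
Add 6 hours and 50 minutes leg 3 → 10:41 AM UTC.
Port Anselm is UTC+0, so local arrival is the same: 10:41 AM on Dec 4.

10:41 AM on December 4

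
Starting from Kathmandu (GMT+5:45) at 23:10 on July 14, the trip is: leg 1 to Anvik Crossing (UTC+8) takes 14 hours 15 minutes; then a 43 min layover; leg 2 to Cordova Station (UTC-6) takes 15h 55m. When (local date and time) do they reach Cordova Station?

Convert departure to UTC: 23:10 − 5:45 = 17:25 UTC on Jul 14.
Add 14 hours and 15 minutes leg 1 → 07:40 UTC (Jul 15).
Add 43 minutes layover in Anvik Crossing → 08:23 UTC.
Add 15 hours 55 minutes leg 2 → 00:18 UTC (Jul 16).
Cordova Station is UTC−6:00, so local arrival = 00:18 − 6:00 = 18:18 on Jul 15.

18:18 on July 15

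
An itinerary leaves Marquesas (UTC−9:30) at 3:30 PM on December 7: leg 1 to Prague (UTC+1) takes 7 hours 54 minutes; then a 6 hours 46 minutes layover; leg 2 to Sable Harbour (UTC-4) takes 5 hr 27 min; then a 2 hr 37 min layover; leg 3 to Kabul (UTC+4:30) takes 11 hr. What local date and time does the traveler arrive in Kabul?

3:14 PM on December 9

Convert departure to UTC: 3:30 PM + 9:30 = 1:00 AM UTC on Dec 8.
Add 7 hours 54 minutes leg 1 → 8:54 AM UTC.
Add 6 hours and 46 minutes layover in Prague → 3:40 PM UTC.
Add 5 hours 27 minutes leg 2 → 9:07 PM UTC.
Add 2 hours 37 minutes layover in Sable Harbour → 11:44 PM UTC.
Add 11 hours leg 3 → 10:44 AM UTC (Dec 9).
Kabul is UTC+4:30, so local arrival = 10:44 AM + 4:30 = 3:14 PM on Dec 9.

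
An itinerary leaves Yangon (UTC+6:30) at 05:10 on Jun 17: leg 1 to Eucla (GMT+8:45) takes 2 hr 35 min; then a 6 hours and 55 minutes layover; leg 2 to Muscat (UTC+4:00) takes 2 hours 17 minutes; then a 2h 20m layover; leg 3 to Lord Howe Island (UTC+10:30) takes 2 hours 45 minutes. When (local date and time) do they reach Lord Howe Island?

02:02 on June 18

Convert departure to UTC: 05:10 − 6:30 = 22:40 UTC on Jun 16.
Add 2 hours 35 minutes leg 1 → 01:15 UTC (Jun 17).
Add 6 hours 55 minutes layover in Eucla → 08:10 UTC.
Add 2 hours 17 minutes leg 2 → 10:27 UTC.
Add 2 hours and 20 minutes layover in Muscat → 12:47 UTC.
Add 2 hours 45 minutes leg 3 → 15:32 UTC.
Lord Howe Island is UTC+10:30, so local arrival = 15:32 + 10:30 = 02:02 on Jun 18.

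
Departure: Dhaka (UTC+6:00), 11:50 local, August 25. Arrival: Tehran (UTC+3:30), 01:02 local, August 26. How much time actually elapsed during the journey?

15 hours 42 minutes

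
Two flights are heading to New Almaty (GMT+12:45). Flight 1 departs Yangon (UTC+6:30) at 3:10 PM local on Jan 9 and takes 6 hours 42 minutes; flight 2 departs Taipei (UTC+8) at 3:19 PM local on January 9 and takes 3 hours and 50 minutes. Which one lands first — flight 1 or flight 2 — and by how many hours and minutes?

the second, by 4 hours 13 minutes

Flight 1 in UTC: 3:10 PM − 6:30 = 8:40 AM on Jan 9.
+6 hours and 42 minutes → arrive 3:22 PM UTC on Jan 9.
Flight 2 in UTC: 3:19 PM − 8:00 = 7:19 AM on Jan 9.
+3 hours and 50 minutes → arrive 11:09 AM UTC on Jan 9.
Flight 2 lands earlier by 4 hours 13 minutes.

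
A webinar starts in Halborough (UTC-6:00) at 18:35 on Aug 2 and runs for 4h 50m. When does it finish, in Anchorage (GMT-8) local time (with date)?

21:25 on August 2

Convert start to UTC: 18:35 + 6:00 = 00:35 UTC on Aug 3.
Add 4 hours and 50 minutes duration → 05:25 UTC.
Anchorage is UTC−8:00, so local end time = 05:25 − 8:00 = 21:25 on Aug 2.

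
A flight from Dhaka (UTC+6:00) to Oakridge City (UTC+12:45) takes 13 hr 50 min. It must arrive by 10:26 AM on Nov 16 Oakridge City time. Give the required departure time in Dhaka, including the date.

1:51 PM on November 15

Target arrival in UTC: 10:26 AM − 12:45 = 9:41 PM on Nov 15.
Subtract 13 hours 50 minutes → departure 7:51 AM UTC on Nov 15.
Dhaka is UTC+6:00: 7:51 AM + 6:00 = 1:51 PM on Nov 15.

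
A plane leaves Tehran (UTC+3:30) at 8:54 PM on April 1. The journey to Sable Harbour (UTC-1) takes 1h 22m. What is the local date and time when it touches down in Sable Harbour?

5:46 PM on Apr 1

Convert departure to UTC: 8:54 PM − 3:30 = 5:24 PM UTC on Apr 1.
Add 1 hour 22 minutes travel time → 6:46 PM UTC.
Sable Harbour is UTC−1:00, so local arrival = 6:46 PM − 1:00 = 5:46 PM on Apr 1.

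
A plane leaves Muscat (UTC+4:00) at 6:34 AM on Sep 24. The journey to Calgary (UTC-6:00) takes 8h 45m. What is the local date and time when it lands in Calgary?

5:19 AM on September 24

Convert departure to UTC: 6:34 AM − 4:00 = 2:34 AM UTC on Sep 24.
Add 8 hours 45 minutes travel time → 11:19 AM UTC.
Calgary is UTC−6:00, so local arrival = 11:19 AM − 6:00 = 5:19 AM on Sep 24.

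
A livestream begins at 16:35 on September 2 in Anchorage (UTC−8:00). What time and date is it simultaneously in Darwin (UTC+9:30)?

In UTC: 16:35 + 8:00 = 00:35 on Sep 3.
Darwin is UTC+9:30: 00:35 + 9:30 = 10:05 on Sep 3.

10:05 on Sep 3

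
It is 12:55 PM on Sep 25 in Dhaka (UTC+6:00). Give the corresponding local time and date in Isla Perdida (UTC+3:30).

In UTC: 12:55 PM − 6:00 = 6:55 AM on Sep 25.
Isla Perdida is UTC+3:30: 6:55 AM + 3:30 = 10:25 AM on Sep 25.

10:25 AM on September 25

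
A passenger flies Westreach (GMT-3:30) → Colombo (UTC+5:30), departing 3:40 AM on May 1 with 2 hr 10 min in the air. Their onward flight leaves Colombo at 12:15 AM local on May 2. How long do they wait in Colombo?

9 hours 25 minutes

Convert departure to UTC: 3:40 AM + 3:30 = 7:10 AM UTC on May 1.
Add 2 hours 10 minutes flight time → 9:20 AM UTC.
Colombo is UTC+5:30, so local arrival = 9:20 AM + 5:30 = 2:50 PM on May 1.
Layover = 12:15 AM − 2:50 PM (+1 day) = 9 hours 25 minutes.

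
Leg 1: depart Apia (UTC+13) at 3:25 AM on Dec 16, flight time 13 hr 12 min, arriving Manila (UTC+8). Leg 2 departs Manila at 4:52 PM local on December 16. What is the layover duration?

Convert departure to UTC: 3:25 AM − 13:00 = 2:25 PM UTC on Dec 15.
Add 13 hours and 12 minutes flight time → 3:37 AM UTC (Dec 16).
Manila is UTC+8:00, so local arrival = 3:37 AM + 8:00 = 11:37 AM on Dec 16.
Layover = 4:52 PM − 11:37 AM = 5 hours 15 minutes.

5 hours 15 minutes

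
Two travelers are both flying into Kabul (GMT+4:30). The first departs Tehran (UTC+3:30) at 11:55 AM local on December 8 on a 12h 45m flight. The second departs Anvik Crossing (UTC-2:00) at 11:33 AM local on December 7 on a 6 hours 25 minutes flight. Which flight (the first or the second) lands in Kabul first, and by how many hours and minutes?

Flight 1 in UTC: 11:55 AM − 3:30 = 8:25 AM on Dec 8.
+12 hours 45 minutes → arrive 9:10 PM UTC on Dec 8.
Flight 2 in UTC: 11:33 AM + 2:00 = 1:33 PM on Dec 7.
+6 hours and 25 minutes → arrive 7:58 PM UTC on Dec 7.
Flight 2 lands earlier by 25 hours 12 minutes.

the second, by 25 hours 12 minutes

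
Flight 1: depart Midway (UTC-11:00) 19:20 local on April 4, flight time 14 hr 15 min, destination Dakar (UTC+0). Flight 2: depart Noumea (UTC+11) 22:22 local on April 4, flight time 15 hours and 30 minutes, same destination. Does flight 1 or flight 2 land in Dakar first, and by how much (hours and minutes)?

the second, by 17 hours 43 minutes

Flight 1 in UTC: 19:20 + 11:00 = 06:20 on Apr 5.
+14 hours 15 minutes → arrive 20:35 UTC on Apr 5.
Flight 2 in UTC: 22:22 − 11:00 = 11:22 on Apr 4.
+15 hours and 30 minutes → arrive 02:52 UTC on Apr 5.
Flight 2 lands earlier by 17 hours 43 minutes.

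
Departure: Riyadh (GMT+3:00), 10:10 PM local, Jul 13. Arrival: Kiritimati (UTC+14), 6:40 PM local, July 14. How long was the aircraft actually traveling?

Departure in UTC: 10:10 PM − 3:00 = 7:10 PM on Jul 13.
Arrival in UTC: 6:40 PM − 14:00 = 4:40 AM on Jul 14.
Elapsed = 4:40 AM − 7:10 PM (+1 day) = 9 hours 30 minutes.

9 hours 30 minutes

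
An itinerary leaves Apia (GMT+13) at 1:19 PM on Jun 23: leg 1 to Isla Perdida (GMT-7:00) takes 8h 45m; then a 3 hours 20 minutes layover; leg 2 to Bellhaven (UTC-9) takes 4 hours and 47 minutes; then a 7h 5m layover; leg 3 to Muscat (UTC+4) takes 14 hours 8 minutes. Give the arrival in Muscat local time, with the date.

6:24 PM on Jun 24

Convert departure to UTC: 1:19 PM − 13:00 = 12:19 AM UTC on Jun 23.
Add 8 hours 45 minutes leg 1 → 9:04 AM UTC.
Add 3 hours 20 minutes layover in Isla Perdida → 12:24 PM UTC.
Add 4 hours and 47 minutes leg 2 → 5:11 PM UTC.
Add 7 hours and 5 minutes layover in Bellhaven → 12:16 AM UTC (Jun 24).
Add 14 hours and 8 minutes leg 3 → 2:24 PM UTC.
Muscat is UTC+4:00, so local arrival = 2:24 PM + 4:00 = 6:24 PM on Jun 24.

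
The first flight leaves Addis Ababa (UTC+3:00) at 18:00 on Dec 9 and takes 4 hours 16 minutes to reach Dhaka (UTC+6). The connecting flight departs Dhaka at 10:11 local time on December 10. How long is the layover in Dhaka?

8 hours 55 minutes

Convert departure to UTC: 18:00 − 3:00 = 15:00 UTC on Dec 9.
Add 4 hours and 16 minutes flight time → 19:16 UTC.
Dhaka is UTC+6:00, so local arrival = 19:16 + 6:00 = 01:16 on Dec 10.
Layover = 10:11 − 01:16 = 8 hours 55 minutes.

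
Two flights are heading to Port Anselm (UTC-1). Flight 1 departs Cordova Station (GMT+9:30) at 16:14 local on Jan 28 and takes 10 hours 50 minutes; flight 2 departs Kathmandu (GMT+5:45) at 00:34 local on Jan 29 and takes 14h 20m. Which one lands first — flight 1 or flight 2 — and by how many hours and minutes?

Flight 1 in UTC: 16:14 − 9:30 = 06:44 on Jan 28.
+10 hours 50 minutes → arrive 17:34 UTC on Jan 28.
Flight 2 in UTC: 00:34 − 5:45 = 18:49 on Jan 28.
+14 hours 20 minutes → arrive 09:09 UTC on Jan 29.
Flight 1 lands earlier by 15 hours 35 minutes.

the first, by 15 hours 35 minutes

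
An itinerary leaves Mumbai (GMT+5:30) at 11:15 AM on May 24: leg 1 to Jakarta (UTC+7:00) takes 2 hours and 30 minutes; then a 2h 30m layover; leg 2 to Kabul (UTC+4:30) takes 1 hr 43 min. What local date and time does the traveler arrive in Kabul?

4:58 PM on May 24

Convert departure to UTC: 11:15 AM − 5:30 = 5:45 AM UTC on May 24.
Add 2 hours and 30 minutes leg 1 → 8:15 AM UTC.
Add 2 hours and 30 minutes layover in Jakarta → 10:45 AM UTC.
Add 1 hour and 43 minutes leg 2 → 12:28 PM UTC.
Kabul is UTC+4:30, so local arrival = 12:28 PM + 4:30 = 4:58 PM on May 24.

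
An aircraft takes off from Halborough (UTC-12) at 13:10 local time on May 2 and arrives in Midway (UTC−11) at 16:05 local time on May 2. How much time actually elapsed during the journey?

1 hour 55 minutes

Departure in UTC: 13:10 + 12:00 = 01:10 on May 3.
Arrival in UTC: 16:05 + 11:00 = 03:05 on May 3.
Elapsed = 03:05 − 01:10 = 1 hour 55 minutes.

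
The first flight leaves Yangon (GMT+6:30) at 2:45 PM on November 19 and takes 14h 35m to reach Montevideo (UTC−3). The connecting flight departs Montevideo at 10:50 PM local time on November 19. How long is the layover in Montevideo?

Convert departure to UTC: 2:45 PM − 6:30 = 8:15 AM UTC on Nov 19.
Add 14 hours and 35 minutes flight time → 10:50 PM UTC.
Montevideo is UTC−3:00, so local arrival = 10:50 PM − 3:00 = 7:50 PM on Nov 19.
Layover = 10:50 PM − 7:50 PM = 3 hours.

3 hours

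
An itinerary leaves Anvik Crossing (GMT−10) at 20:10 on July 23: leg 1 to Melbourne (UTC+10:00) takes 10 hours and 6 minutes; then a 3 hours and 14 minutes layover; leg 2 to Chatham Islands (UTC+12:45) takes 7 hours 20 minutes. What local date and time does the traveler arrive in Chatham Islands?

15:35 on July 25

Convert departure to UTC: 20:10 + 10:00 = 06:10 UTC on Jul 24.
Add 10 hours 6 minutes leg 1 → 16:16 UTC.
Add 3 hours 14 minutes layover in Melbourne → 19:30 UTC.
Add 7 hours and 20 minutes leg 2 → 02:50 UTC (Jul 25).
Chatham Islands is UTC+12:45, so local arrival = 02:50 + 12:45 = 15:35 on Jul 25.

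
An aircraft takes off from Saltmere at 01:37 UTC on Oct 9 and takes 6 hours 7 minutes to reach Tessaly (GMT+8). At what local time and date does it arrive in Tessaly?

15:44 on Oct 9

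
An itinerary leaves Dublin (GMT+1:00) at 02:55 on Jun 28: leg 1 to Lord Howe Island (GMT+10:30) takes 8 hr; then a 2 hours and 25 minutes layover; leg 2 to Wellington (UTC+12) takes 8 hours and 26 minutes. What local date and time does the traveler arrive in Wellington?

Convert departure to UTC: 02:55 − 1:00 = 01:55 UTC on Jun 28.
Add 8 hours leg 1 → 09:55 UTC.
Add 2 hours 25 minutes layover in Lord Howe Island → 12:20 UTC.
Add 8 hours and 26 minutes leg 2 → 20:46 UTC.
Wellington is UTC+12:00, so local arrival = 20:46 + 12:00 = 08:46 on Jun 29.

08:46 on June 29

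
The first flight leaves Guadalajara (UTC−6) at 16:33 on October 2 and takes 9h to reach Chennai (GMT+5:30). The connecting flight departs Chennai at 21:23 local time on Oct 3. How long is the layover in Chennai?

Convert departure to UTC: 16:33 + 6:00 = 22:33 UTC on Oct 2.
Add 9 hours flight time → 07:33 UTC (Oct 3).
Chennai is UTC+5:30, so local arrival = 07:33 + 5:30 = 13:03 on Oct 3.
Layover = 21:23 − 13:03 = 8 hours 20 minutes.

8 hours 20 minutes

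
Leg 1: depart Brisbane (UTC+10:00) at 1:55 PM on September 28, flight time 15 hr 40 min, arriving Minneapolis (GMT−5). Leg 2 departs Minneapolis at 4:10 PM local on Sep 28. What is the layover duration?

1 hour 35 minutes

Convert departure to UTC: 1:55 PM − 10:00 = 3:55 AM UTC on Sep 28.
Add 15 hours 40 minutes flight time → 7:35 PM UTC.
Minneapolis is UTC−5:00, so local arrival = 7:35 PM − 5:00 = 2:35 PM on Sep 28.
Layover = 4:10 PM − 2:35 PM = 1 hour 35 minutes.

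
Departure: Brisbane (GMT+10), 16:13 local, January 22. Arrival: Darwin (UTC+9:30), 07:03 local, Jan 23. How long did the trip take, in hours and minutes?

Departure in UTC: 16:13 − 10:00 = 06:13 on Jan 22.
Arrival in UTC: 07:03 − 9:30 = 21:33 on Jan 22.
Elapsed = 21:33 − 06:13 = 15 hours 20 minutes.

15 hours 20 minutes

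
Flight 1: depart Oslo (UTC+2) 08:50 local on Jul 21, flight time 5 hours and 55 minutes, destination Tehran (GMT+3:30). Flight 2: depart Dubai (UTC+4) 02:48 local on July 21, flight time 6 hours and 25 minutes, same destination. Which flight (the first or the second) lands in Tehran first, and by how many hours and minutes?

Flight 1 in UTC: 08:50 − 2:00 = 06:50 on Jul 21.
+5 hours 55 minutes → arrive 12:45 UTC on Jul 21.
Flight 2 in UTC: 02:48 − 4:00 = 22:48 on Jul 20.
+6 hours 25 minutes → arrive 05:13 UTC on Jul 21.
Flight 2 lands earlier by 7 hours 32 minutes.

the second, by 7 hours 32 minutes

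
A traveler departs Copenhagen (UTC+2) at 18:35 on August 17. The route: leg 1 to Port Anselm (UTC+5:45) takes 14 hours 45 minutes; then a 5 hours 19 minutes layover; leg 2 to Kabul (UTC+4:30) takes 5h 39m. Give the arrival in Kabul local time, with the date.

22:48 on August 18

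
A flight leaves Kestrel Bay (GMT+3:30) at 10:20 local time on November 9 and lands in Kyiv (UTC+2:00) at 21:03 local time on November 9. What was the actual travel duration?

12 hours 13 minutes

Departure in UTC: 10:20 − 3:30 = 06:50 on Nov 9.
Arrival in UTC: 21:03 − 2:00 = 19:03 on Nov 9.
Elapsed = 19:03 − 06:50 = 12 hours 13 minutes.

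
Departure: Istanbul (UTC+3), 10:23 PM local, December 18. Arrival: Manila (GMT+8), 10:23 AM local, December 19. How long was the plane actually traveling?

7 hours

Departure in UTC: 10:23 PM − 3:00 = 7:23 PM on Dec 18.
Arrival in UTC: 10:23 AM − 8:00 = 2:23 AM on Dec 19.
Elapsed = 2:23 AM − 7:23 PM (+1 day) = 7 hours.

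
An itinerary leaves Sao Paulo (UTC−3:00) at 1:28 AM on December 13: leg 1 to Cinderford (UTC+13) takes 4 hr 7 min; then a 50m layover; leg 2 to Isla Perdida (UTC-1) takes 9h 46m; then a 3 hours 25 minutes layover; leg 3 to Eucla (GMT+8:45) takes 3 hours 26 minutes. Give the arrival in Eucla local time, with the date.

10:47 AM on Dec 14

Convert departure to UTC: 1:28 AM + 3:00 = 4:28 AM UTC on Dec 13.
Add 4 hours and 7 minutes leg 1 → 8:35 AM UTC.
Add 50 minutes layover in Cinderford → 9:25 AM UTC.
Add 9 hours and 46 minutes leg 2 → 7:11 PM UTC.
Add 3 hours and 25 minutes layover in Isla Perdida → 10:36 PM UTC.
Add 3 hours and 26 minutes leg 3 → 2:02 AM UTC (Dec 14).
Eucla is UTC+8:45, so local arrival = 2:02 AM + 8:45 = 10:47 AM on Dec 14.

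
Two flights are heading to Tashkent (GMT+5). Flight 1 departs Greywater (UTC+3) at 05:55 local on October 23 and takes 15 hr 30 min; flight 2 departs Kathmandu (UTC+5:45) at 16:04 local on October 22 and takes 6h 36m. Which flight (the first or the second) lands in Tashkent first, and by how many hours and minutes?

Flight 1 in UTC: 05:55 − 3:00 = 02:55 on Oct 23.
+15 hours 30 minutes → arrive 18:25 UTC on Oct 23.
Flight 2 in UTC: 16:04 − 5:45 = 10:19 on Oct 22.
+6 hours and 36 minutes → arrive 16:55 UTC on Oct 22.
Flight 2 lands earlier by 25 hours 30 minutes.

the second, by 25 hours 30 minutes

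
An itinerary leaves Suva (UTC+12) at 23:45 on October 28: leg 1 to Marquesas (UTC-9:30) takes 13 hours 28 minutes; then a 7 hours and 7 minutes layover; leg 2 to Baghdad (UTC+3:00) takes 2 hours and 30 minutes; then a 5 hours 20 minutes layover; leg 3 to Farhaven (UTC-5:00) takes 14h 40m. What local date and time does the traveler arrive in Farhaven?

Convert departure to UTC: 23:45 − 12:00 = 11:45 UTC on Oct 28.
Add 13 hours 28 minutes leg 1 → 01:13 UTC (Oct 29).
Add 7 hours 7 minutes layover in Marquesas → 08:20 UTC.
Add 2 hours 30 minutes leg 2 → 10:50 UTC.
Add 5 hours 20 minutes layover in Baghdad → 16:10 UTC.
Add 14 hours 40 minutes leg 3 → 06:50 UTC (Oct 30).
Farhaven is UTC−5:00, so local arrival = 06:50 − 5:00 = 01:50 on Oct 30.

01:50 on October 30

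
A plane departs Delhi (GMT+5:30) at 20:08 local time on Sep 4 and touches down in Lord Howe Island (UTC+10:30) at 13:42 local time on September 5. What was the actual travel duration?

Lord Howe Island is 5:00 ahead of Delhi.
Clock-face elapsed time (ignoring zones) is 17 hours 34 minutes.
Actual elapsed = 17 hours 34 minutes − 5:00 = 12 hours 34 minutes.

12 hours 34 minutes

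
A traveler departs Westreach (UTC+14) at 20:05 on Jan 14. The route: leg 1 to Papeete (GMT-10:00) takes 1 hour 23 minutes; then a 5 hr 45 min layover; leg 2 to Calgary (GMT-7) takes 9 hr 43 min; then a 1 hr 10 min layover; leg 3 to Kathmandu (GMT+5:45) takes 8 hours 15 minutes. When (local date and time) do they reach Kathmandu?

Convert departure to UTC: 20:05 − 14:00 = 06:05 UTC on Jan 14.
Add 1 hour 23 minutes leg 1 → 07:28 UTC.
Add 5 hours 45 minutes layover in Papeete → 13:13 UTC.
Add 9 hours 43 minutes leg 2 → 22:56 UTC.
Add 1 hour 10 minutes layover in Calgary → 00:06 UTC (Jan 15).
Add 8 hours 15 minutes leg 3 → 08:21 UTC.
Kathmandu is UTC+5:45, so local arrival = 08:21 + 5:45 = 14:06 on Jan 15.

14:06 on Jan 15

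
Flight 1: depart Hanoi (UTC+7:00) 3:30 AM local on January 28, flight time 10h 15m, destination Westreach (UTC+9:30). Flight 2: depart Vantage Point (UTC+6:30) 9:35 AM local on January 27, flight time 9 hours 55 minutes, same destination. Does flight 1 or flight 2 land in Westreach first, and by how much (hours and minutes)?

the second, by 17 hours 45 minutes

Flight 1 in UTC: 3:30 AM − 7:00 = 8:30 PM on Jan 27.
+10 hours and 15 minutes → arrive 6:45 AM UTC on Jan 28.
Flight 2 in UTC: 9:35 AM − 6:30 = 3:05 AM on Jan 27.
+9 hours 55 minutes → arrive 1:00 PM UTC on Jan 27.
Flight 2 lands earlier by 17 hours 45 minutes.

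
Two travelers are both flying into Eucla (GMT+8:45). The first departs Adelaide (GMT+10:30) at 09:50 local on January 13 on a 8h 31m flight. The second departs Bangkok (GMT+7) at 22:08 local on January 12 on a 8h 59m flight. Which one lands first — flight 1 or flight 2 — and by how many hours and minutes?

the second, by 7 hours 44 minutes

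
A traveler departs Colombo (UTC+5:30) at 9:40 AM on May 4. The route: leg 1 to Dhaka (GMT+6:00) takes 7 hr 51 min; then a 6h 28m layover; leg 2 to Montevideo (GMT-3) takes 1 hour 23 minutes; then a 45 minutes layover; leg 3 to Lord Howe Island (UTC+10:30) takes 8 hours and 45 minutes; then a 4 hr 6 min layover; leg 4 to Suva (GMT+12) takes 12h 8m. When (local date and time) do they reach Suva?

Convert departure to UTC: 9:40 AM − 5:30 = 4:10 AM UTC on May 4.
Add 7 hours and 51 minutes leg 1 → 12:01 PM UTC.
Add 6 hours 28 minutes layover in Dhaka → 6:29 PM UTC.
Add 1 hour and 23 minutes leg 2 → 7:52 PM UTC.
Add 45 minutes layover in Montevideo → 8:37 PM UTC.
Add 8 hours and 45 minutes leg 3 → 5:22 AM UTC (May 5).
Add 4 hours 6 minutes layover in Lord Howe Island → 9:28 AM UTC.
Add 12 hours and 8 minutes leg 4 → 9:36 PM UTC.
Suva is UTC+12:00, so local arrival = 9:36 PM + 12:00 = 9:36 AM on May 6.

9:36 AM on May 6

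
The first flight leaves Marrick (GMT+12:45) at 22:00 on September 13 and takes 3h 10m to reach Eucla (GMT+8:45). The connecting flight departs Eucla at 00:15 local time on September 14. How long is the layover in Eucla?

Convert departure to UTC: 22:00 − 12:45 = 09:15 UTC on Sep 13.
Add 3 hours and 10 minutes flight time → 12:25 UTC.
Eucla is UTC+8:45, so local arrival = 12:25 + 8:45 = 21:10 on Sep 13.
Layover = 00:15 − 21:10 (+1 day) = 3 hours 5 minutes.

3 hours 5 minutes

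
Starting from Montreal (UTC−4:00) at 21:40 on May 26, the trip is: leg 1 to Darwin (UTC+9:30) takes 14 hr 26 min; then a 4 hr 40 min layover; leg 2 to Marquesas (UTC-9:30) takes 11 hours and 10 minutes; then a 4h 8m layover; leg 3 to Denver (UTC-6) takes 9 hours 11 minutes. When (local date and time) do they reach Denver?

15:15 on May 28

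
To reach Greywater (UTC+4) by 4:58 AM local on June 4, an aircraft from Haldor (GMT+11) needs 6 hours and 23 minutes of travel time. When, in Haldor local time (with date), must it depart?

5:35 AM on Jun 4

Target arrival in UTC: 4:58 AM − 4:00 = 12:58 AM on Jun 4.
Subtract 6 hours 23 minutes → departure 6:35 PM UTC on Jun 3.
Haldor is UTC+11:00: 6:35 PM + 11:00 = 5:35 AM on Jun 4.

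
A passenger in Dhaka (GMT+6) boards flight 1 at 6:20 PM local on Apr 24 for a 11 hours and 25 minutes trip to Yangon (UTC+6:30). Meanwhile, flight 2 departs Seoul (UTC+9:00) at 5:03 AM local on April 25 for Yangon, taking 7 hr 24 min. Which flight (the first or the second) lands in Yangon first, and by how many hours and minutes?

the first, by 3 hours 42 minutes

Flight 1 in UTC: 6:20 PM − 6:00 = 12:20 PM on Apr 24.
+11 hours 25 minutes → arrive 11:45 PM UTC on Apr 24.
Flight 2 in UTC: 5:03 AM − 9:00 = 8:03 PM on Apr 24.
+7 hours 24 minutes → arrive 3:27 AM UTC on Apr 25.
Flight 1 lands earlier by 3 hours 42 minutes.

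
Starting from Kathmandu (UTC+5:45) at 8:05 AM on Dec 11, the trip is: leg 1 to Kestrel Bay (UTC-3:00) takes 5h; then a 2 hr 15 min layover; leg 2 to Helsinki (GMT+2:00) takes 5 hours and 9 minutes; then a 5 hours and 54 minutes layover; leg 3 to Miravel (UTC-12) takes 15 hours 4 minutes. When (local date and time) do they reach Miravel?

11:42 PM on December 11

Convert departure to UTC: 8:05 AM − 5:45 = 2:20 AM UTC on Dec 11.
Add 5 hours leg 1 → 7:20 AM UTC.
Add 2 hours 15 minutes layover in Kestrel Bay → 9:35 AM UTC.
Add 5 hours and 9 minutes leg 2 → 2:44 PM UTC.
Add 5 hours 54 minutes layover in Helsinki → 8:38 PM UTC.
Add 15 hours and 4 minutes leg 3 → 11:42 AM UTC (Dec 12).
Miravel is UTC−12:00, so local arrival = 11:42 AM − 12:00 = 11:42 PM on Dec 11.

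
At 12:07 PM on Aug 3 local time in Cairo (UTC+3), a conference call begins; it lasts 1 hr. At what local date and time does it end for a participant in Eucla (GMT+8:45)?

Convert start to UTC: 12:07 PM − 3:00 = 9:07 AM UTC on Aug 3.
Add 1 hour duration → 10:07 AM UTC.
Eucla is UTC+8:45, so local end time = 10:07 AM + 8:45 = 6:52 PM on Aug 3.

6:52 PM on Aug 3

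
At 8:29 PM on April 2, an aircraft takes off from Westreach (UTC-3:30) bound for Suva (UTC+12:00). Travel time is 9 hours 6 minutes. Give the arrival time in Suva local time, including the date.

9:05 PM on Apr 3

Convert departure to UTC: 8:29 PM + 3:30 = 11:59 PM UTC on Apr 2.
Add 9 hours and 6 minutes travel time → 9:05 AM UTC (Apr 3).
Suva is UTC+12:00, so local arrival = 9:05 AM + 12:00 = 9:05 PM on Apr 3.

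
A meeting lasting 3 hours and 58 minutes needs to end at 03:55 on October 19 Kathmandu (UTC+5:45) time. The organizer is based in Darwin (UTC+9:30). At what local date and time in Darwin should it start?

Target end time in UTC: 03:55 − 5:45 = 22:10 on Oct 18.
Subtract 3 hours and 58 minutes → start 18:12 UTC on Oct 18.
Darwin is UTC+9:30: 18:12 + 9:30 = 03:42 on Oct 19.

03:42 on October 19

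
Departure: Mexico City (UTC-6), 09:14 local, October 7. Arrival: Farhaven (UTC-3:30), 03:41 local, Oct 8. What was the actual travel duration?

Departure in UTC: 09:14 + 6:00 = 15:14 on Oct 7.
Arrival in UTC: 03:41 + 3:30 = 07:11 on Oct 8.
Elapsed = 07:11 − 15:14 (+1 day) = 15 hours 57 minutes.

15 hours 57 minutes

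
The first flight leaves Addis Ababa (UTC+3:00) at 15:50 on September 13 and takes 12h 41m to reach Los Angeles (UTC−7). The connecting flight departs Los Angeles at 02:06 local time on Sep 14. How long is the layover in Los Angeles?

7 hours 35 minutes

Convert departure to UTC: 15:50 − 3:00 = 12:50 UTC on Sep 13.
Add 12 hours and 41 minutes flight time → 01:31 UTC (Sep 14).
Los Angeles is UTC−7:00, so local arrival = 01:31 − 7:00 = 18:31 on Sep 13.
Layover = 02:06 − 18:31 (+1 day) = 7 hours 35 minutes.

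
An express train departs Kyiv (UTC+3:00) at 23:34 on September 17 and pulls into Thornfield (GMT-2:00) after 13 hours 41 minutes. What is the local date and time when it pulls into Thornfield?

Thornfield is 5:00 behind Kyiv.
After 13 hours and 41 minutes it is 13:15 (Sep 18) in Kyiv.
Shift by the zone difference: 13:15 − 5:00 = 08:15 on Sep 18 in Thornfield.

08:15 on September 18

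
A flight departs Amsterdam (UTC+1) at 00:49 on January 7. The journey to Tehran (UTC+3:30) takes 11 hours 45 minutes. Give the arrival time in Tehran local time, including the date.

15:04 on January 7

Convert departure to UTC: 00:49 − 1:00 = 23:49 UTC on Jan 6.
Add 11 hours and 45 minutes travel time → 11:34 UTC (Jan 7).
Tehran is UTC+3:30, so local arrival = 11:34 + 3:30 = 15:04 on Jan 7.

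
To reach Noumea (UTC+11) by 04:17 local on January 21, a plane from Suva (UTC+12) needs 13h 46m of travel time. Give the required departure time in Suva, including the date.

15:31 on Jan 20

Target arrival in UTC: 04:17 − 11:00 = 17:17 on Jan 20.
Subtract 13 hours 46 minutes → departure 03:31 UTC on Jan 20.
Suva is UTC+12:00: 03:31 + 12:00 = 15:31 on Jan 20.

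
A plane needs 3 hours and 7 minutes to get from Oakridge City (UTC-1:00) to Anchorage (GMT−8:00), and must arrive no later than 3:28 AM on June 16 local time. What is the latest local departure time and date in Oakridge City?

7:21 AM on Jun 16

Target arrival in UTC: 3:28 AM + 8:00 = 11:28 AM on Jun 16.
Subtract 3 hours and 7 minutes → departure 8:21 AM UTC on Jun 16.
Oakridge City is UTC−1:00: 8:21 AM − 1:00 = 7:21 AM on Jun 16.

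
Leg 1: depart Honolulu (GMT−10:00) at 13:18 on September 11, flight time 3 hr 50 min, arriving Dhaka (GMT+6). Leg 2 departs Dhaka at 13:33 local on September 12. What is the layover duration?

4 hours 25 minutes

Convert departure to UTC: 13:18 + 10:00 = 23:18 UTC on Sep 11.
Add 3 hours 50 minutes flight time → 03:08 UTC (Sep 12).
Dhaka is UTC+6:00, so local arrival = 03:08 + 6:00 = 09:08 on Sep 12.
Layover = 13:33 − 09:08 = 4 hours 25 minutes.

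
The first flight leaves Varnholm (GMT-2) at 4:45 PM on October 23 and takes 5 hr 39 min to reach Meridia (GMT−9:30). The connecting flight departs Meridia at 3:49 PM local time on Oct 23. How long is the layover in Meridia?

Convert departure to UTC: 4:45 PM + 2:00 = 6:45 PM UTC on Oct 23.
Add 5 hours and 39 minutes flight time → 12:24 AM UTC (Oct 24).
Meridia is UTC−9:30, so local arrival = 12:24 AM − 9:30 = 2:54 PM on Oct 23.
Layover = 3:49 PM − 2:54 PM = 55 minutes.

55 minutes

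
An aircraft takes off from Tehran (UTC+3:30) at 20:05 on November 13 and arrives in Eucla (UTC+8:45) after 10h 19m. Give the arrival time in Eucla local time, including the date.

11:39 on November 14

Convert departure to UTC: 20:05 − 3:30 = 16:35 UTC on Nov 13.
Add 10 hours and 19 minutes travel time → 02:54 UTC (Nov 14).
Eucla is UTC+8:45, so local arrival = 02:54 + 8:45 = 11:39 on Nov 14.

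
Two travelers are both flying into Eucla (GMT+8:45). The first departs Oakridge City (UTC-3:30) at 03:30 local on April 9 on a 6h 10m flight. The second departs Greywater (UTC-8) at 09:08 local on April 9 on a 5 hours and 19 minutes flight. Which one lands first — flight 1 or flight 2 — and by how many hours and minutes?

Flight 1 in UTC: 03:30 + 3:30 = 07:00 on Apr 9.
+6 hours and 10 minutes → arrive 13:10 UTC on Apr 9.
Flight 2 in UTC: 09:08 + 8:00 = 17:08 on Apr 9.
+5 hours 19 minutes → arrive 22:27 UTC on Apr 9.
Flight 1 lands earlier by 9 hours 17 minutes.

the first, by 9 hours 17 minutes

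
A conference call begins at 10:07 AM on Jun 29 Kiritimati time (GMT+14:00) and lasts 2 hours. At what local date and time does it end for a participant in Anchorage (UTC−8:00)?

Convert start to UTC: 10:07 AM − 14:00 = 8:07 PM UTC on Jun 28.
Add 2 hours duration → 10:07 PM UTC.
Anchorage is UTC−8:00, so local end time = 10:07 PM − 8:00 = 2:07 PM on Jun 28.

2:07 PM on Jun 28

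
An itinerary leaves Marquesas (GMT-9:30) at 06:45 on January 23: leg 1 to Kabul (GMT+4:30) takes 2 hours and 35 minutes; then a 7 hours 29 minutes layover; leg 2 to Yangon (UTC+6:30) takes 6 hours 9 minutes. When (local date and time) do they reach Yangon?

14:58 on Jan 24

Convert departure to UTC: 06:45 + 9:30 = 16:15 UTC on Jan 23.
Add 2 hours and 35 minutes leg 1 → 18:50 UTC.
Add 7 hours and 29 minutes layover in Kabul → 02:19 UTC (Jan 24).
Add 6 hours 9 minutes leg 2 → 08:28 UTC.
Yangon is UTC+6:30, so local arrival = 08:28 + 6:30 = 14:58 on Jan 24.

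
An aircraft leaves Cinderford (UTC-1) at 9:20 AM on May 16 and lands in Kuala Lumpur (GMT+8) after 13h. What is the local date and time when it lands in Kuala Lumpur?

7:20 AM on May 17

Convert departure to UTC: 9:20 AM + 1:00 = 10:20 AM UTC on May 16.
Add 13 hours travel time → 11:20 PM UTC.
Kuala Lumpur is UTC+8:00, so local arrival = 11:20 PM + 8:00 = 7:20 AM on May 17.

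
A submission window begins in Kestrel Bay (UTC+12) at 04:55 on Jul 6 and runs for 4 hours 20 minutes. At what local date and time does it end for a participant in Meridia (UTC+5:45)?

Convert start to UTC: 04:55 − 12:00 = 16:55 UTC on Jul 5.
Add 4 hours and 20 minutes duration → 21:15 UTC.
Meridia is UTC+5:45, so local end time = 21:15 + 5:45 = 03:00 on Jul 6.

03:00 on July 6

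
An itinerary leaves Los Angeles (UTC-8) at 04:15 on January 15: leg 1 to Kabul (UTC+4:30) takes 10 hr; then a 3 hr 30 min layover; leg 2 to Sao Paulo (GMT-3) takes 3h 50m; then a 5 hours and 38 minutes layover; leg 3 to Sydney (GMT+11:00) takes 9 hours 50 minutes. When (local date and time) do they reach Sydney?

08:03 on January 17

Convert departure to UTC: 04:15 + 8:00 = 12:15 UTC on Jan 15.
Add 10 hours leg 1 → 22:15 UTC.
Add 3 hours 30 minutes layover in Kabul → 01:45 UTC (Jan 16).
Add 3 hours and 50 minutes leg 2 → 05:35 UTC.
Add 5 hours and 38 minutes layover in Sao Paulo → 11:13 UTC.
Add 9 hours and 50 minutes leg 3 → 21:03 UTC.
Sydney is UTC+11:00, so local arrival = 21:03 + 11:00 = 08:03 on Jan 17.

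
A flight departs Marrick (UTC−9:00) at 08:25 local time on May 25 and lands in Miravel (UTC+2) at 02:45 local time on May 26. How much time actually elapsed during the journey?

Departure in UTC: 08:25 + 9:00 = 17:25 on May 25.
Arrival in UTC: 02:45 − 2:00 = 00:45 on May 26.
Elapsed = 00:45 − 17:25 (+1 day) = 7 hours 20 minutes.

7 hours 20 minutes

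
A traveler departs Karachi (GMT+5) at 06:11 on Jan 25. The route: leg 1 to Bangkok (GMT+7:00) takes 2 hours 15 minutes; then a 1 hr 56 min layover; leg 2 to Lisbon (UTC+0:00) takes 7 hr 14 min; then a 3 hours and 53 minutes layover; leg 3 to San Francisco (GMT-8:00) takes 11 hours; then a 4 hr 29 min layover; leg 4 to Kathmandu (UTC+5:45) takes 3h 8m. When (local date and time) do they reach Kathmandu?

16:51 on January 26

Convert departure to UTC: 06:11 − 5:00 = 01:11 UTC on Jan 25.
Add 2 hours 15 minutes leg 1 → 03:26 UTC.
Add 1 hour 56 minutes layover in Bangkok → 05:22 UTC.
Add 7 hours and 14 minutes leg 2 → 12:36 UTC.
Add 3 hours and 53 minutes layover in Lisbon → 16:29 UTC.
Add 11 hours leg 3 → 03:29 UTC (Jan 26).
Add 4 hours and 29 minutes layover in San Francisco → 07:58 UTC.
Add 3 hours 8 minutes leg 4 → 11:06 UTC.
Kathmandu is UTC+5:45, so local arrival = 11:06 + 5:45 = 16:51 on Jan 26.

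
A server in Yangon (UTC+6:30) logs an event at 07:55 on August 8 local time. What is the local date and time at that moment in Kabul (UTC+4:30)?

05:55 on August 8

In UTC: 07:55 − 6:30 = 01:25 on Aug 8.
Kabul is UTC+4:30: 01:25 + 4:30 = 05:55 on Aug 8.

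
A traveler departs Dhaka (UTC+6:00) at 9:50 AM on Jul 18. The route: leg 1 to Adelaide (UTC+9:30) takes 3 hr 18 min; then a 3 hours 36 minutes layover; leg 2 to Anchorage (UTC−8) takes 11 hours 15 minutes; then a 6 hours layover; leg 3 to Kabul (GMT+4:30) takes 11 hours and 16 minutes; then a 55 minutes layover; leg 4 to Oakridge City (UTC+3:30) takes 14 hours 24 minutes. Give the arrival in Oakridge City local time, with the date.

10:04 AM on Jul 20

Convert departure to UTC: 9:50 AM − 6:00 = 3:50 AM UTC on Jul 18.
Add 3 hours and 18 minutes leg 1 → 7:08 AM UTC.
Add 3 hours 36 minutes layover in Adelaide → 10:44 AM UTC.
Add 11 hours and 15 minutes leg 2 → 9:59 PM UTC.
Add 6 hours layover in Anchorage → 3:59 AM UTC (Jul 19).
Add 11 hours and 16 minutes leg 3 → 3:15 PM UTC.
Add 55 minutes layover in Kabul → 4:10 PM UTC.
Add 14 hours 24 minutes leg 4 → 6:34 AM UTC (Jul 20).
Oakridge City is UTC+3:30, so local arrival = 6:34 AM + 3:30 = 10:04 AM on Jul 20.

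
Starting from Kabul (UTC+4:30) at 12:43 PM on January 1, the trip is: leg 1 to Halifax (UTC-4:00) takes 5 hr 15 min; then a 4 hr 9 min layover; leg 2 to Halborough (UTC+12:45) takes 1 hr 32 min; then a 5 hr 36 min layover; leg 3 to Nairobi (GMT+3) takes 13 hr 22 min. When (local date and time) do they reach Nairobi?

5:07 PM on January 2

Convert departure to UTC: 12:43 PM − 4:30 = 8:13 AM UTC on Jan 1.
Add 5 hours 15 minutes leg 1 → 1:28 PM UTC.
Add 4 hours 9 minutes layover in Halifax → 5:37 PM UTC.
Add 1 hour 32 minutes leg 2 → 7:09 PM UTC.
Add 5 hours and 36 minutes layover in Halborough → 12:45 AM UTC (Jan 2).
Add 13 hours 22 minutes leg 3 → 2:07 PM UTC.
Nairobi is UTC+3:00, so local arrival = 2:07 PM + 3:00 = 5:07 PM on Jan 2.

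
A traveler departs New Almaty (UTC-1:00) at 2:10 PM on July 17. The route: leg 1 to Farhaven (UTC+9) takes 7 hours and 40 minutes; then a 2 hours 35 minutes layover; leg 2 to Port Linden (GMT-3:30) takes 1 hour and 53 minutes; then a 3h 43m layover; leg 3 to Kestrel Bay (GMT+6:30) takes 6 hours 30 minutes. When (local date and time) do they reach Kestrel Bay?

8:01 PM on July 18

Convert departure to UTC: 2:10 PM + 1:00 = 3:10 PM UTC on Jul 17.
Add 7 hours and 40 minutes leg 1 → 10:50 PM UTC.
Add 2 hours and 35 minutes layover in Farhaven → 1:25 AM UTC (Jul 18).
Add 1 hour 53 minutes leg 2 → 3:18 AM UTC.
Add 3 hours 43 minutes layover in Port Linden → 7:01 AM UTC.
Add 6 hours and 30 minutes leg 3 → 1:31 PM UTC.
Kestrel Bay is UTC+6:30, so local arrival = 1:31 PM + 6:30 = 8:01 PM on Jul 18.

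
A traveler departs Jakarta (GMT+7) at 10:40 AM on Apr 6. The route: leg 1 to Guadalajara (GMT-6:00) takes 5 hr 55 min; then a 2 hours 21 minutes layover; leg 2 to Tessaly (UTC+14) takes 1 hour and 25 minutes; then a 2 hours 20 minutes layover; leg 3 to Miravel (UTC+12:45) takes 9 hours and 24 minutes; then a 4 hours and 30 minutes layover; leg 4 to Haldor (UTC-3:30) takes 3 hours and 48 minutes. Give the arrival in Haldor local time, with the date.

5:53 AM on Apr 7

Convert departure to UTC: 10:40 AM − 7:00 = 3:40 AM UTC on Apr 6.
Add 5 hours 55 minutes leg 1 → 9:35 AM UTC.
Add 2 hours and 21 minutes layover in Guadalajara → 11:56 AM UTC.
Add 1 hour and 25 minutes leg 2 → 1:21 PM UTC.
Add 2 hours 20 minutes layover in Tessaly → 3:41 PM UTC.
Add 9 hours and 24 minutes leg 3 → 1:05 AM UTC (Apr 7).
Add 4 hours 30 minutes layover in Miravel → 5:35 AM UTC.
Add 3 hours and 48 minutes leg 4 → 9:23 AM UTC.
Haldor is UTC−3:30, so local arrival = 9:23 AM − 3:30 = 5:53 AM on Apr 7.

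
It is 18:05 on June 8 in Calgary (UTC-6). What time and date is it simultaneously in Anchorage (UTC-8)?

16:05 on June 8

In UTC: 18:05 + 6:00 = 00:05 on Jun 9.
Anchorage is UTC−8:00: 00:05 − 8:00 = 16:05 on Jun 8.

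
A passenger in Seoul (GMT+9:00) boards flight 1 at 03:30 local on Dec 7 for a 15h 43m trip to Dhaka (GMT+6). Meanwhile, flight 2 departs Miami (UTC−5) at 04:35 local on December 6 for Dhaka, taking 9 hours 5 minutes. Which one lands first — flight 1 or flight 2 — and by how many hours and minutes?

the second, by 15 hours 33 minutes

Flight 1 in UTC: 03:30 − 9:00 = 18:30 on Dec 6.
+15 hours and 43 minutes → arrive 10:13 UTC on Dec 7.
Flight 2 in UTC: 04:35 + 5:00 = 09:35 on Dec 6.
+9 hours and 5 minutes → arrive 18:40 UTC on Dec 6.
Flight 2 lands earlier by 15 hours 33 minutes.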